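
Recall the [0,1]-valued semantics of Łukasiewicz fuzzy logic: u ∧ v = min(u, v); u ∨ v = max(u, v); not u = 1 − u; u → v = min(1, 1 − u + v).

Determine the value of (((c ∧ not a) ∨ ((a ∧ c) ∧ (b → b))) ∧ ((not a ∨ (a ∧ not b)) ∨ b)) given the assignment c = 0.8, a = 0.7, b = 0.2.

not a: Łukasiewicz ¬ gives 1 − 0.7 = 0.3
(c ∧ not a) = min(0.8, 0.3) = 0.3
(a ∧ c) = min(0.7, 0.8) = 0.7
(b → b): min(1, 1 − 0.2 + 0.2) = 1
((a ∧ c) ∧ (b → b)) = min(0.7, 1) = 0.7
((c ∧ not a) ∨ ((a ∧ c) ∧ (b → b))) = max(0.3, 0.7) = 0.7
not a: Łukasiewicz ¬ gives 1 − 0.7 = 0.3
not b: Łukasiewicz ¬ gives 1 − 0.2 = 0.8
(a ∧ not b) = min(0.7, 0.8) = 0.7
(not a ∨ (a ∧ not b)) = max(0.3, 0.7) = 0.7
((not a ∨ (a ∧ not b)) ∨ b) = max(0.7, 0.2) = 0.7
(((c ∧ not a) ∨ ((a ∧ c) ∧ (b → b))) ∧ ((not a ∨ (a ∧ not b)) ∨ b)) = min(0.7, 0.7) = 0.7

0.70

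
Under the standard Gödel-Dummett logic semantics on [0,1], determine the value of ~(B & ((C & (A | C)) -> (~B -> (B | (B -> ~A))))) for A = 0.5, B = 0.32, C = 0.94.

(A | C) = max(0.5, 0.94) = 0.94
(C & (A | C)) = min(0.94, 0.94) = 0.94
~B: Gödel ¬ of 0.32 = 0 (operand ≠ 0)
~A: Gödel ¬ of 0.5 = 0 (operand ≠ 0)
(B -> ~A): 0.32 > 0, so result = 0
(B | (B -> ~A)) = max(0.32, 0) = 0.32
(~B -> (B | (B -> ~A))): 0 ≤ 0.32, so result = 1
((C & (A | C)) -> (~B -> (B | (B -> ~A)))): 0.94 ≤ 1, so result = 1
(B & ((C & (A | C)) -> (~B -> (B | (B -> ~A))))) = min(0.32, 1) = 0.32
~(B & ((C & (A | C)) -> (~B -> (B | (B -> ~A))))): Gödel ¬ of 0.32 = 0 (operand ≠ 0)

0.00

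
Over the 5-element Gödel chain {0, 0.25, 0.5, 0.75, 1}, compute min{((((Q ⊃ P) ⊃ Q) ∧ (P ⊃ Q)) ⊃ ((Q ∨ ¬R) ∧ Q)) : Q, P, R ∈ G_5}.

0.25

The minimum is attained at Q = 0.25, P = 0, R = 0:
  (Q ⊃ P): 0.25 > 0, so result = 0
  ((Q ⊃ P) ⊃ Q): 0 ≤ 0.25, so result = 1
  (P ⊃ Q): 0 ≤ 0.25, so result = 1
  (((Q ⊃ P) ⊃ Q) ∧ (P ⊃ Q)) = min(1, 1) = 1
  ¬R: Gödel ¬ of 0 = 1 (operand is 0)
  (Q ∨ ¬R) = max(0.25, 1) = 1
  ((Q ∨ ¬R) ∧ Q) = min(1, 0.25) = 0.25
  ((((Q ⊃ P) ⊃ Q) ∧ (P ⊃ Q)) ⊃ ((Q ∨ ¬R) ∧ Q)): 1 > 0.25, so result = 0.25
Checking all 125 assignments confirms none give a value below 0.25.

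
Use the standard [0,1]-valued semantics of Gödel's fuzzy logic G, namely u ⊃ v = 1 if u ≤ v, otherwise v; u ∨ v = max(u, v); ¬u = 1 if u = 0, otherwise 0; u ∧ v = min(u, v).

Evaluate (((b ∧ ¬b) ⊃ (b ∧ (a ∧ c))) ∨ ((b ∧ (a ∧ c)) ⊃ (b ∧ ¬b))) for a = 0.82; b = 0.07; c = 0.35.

¬b: Gödel ¬ of 0.07 = 0 (operand ≠ 0)
(b ∧ ¬b) = min(0.07, 0) = 0
(a ∧ c) = min(0.82, 0.35) = 0.35
(b ∧ (a ∧ c)) = min(0.07, 0.35) = 0.07
((b ∧ ¬b) ⊃ (b ∧ (a ∧ c))): 0 ≤ 0.07, so result = 1
(a ∧ c) = min(0.82, 0.35) = 0.35
(b ∧ (a ∧ c)) = min(0.07, 0.35) = 0.07
¬b: Gödel ¬ of 0.07 = 0 (operand ≠ 0)
(b ∧ ¬b) = min(0.07, 0) = 0
((b ∧ (a ∧ c)) ⊃ (b ∧ ¬b)): 0.07 > 0, so result = 0
(((b ∧ ¬b) ⊃ (b ∧ (a ∧ c))) ∨ ((b ∧ (a ∧ c)) ⊃ (b ∧ ¬b))) = max(1, 0) = 1

1.00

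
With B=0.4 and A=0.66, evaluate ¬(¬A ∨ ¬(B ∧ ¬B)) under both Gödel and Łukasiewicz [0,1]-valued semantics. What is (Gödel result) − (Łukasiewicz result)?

Gödel evaluation:
  ¬A: Gödel ¬ of 0.66 = 0 (operand ≠ 0)
  ¬B: Gödel ¬ of 0.4 = 0 (operand ≠ 0)
  (B ∧ ¬B) = min(0.4, 0) = 0
  ¬(B ∧ ¬B): Gödel ¬ of 0 = 1 (operand is 0)
  (¬A ∨ ¬(B ∧ ¬B)) = max(0, 1) = 1
  ¬(¬A ∨ ¬(B ∧ ¬B)): Gödel ¬ of 1 = 0 (operand ≠ 0)
  Gödel value = 0
Łukasiewicz evaluation:
  ¬A: Łukasiewicz ¬ gives 1 − 0.66 = 0.34
  ¬B: Łukasiewicz ¬ gives 1 − 0.4 = 0.6
  (B ∧ ¬B) = min(0.4, 0.6) = 0.4
  ¬(B ∧ ¬B): Łukasiewicz ¬ gives 1 − 0.4 = 0.6
  (¬A ∨ ¬(B ∧ ¬B)) = max(0.34, 0.6) = 0.6
  ¬(¬A ∨ ¬(B ∧ ¬B)): Łukasiewicz ¬ gives 1 − 0.6 = 0.4
  Łukasiewicz value = 0.4
Difference: 0 − 0.4 = -0.40

-0.40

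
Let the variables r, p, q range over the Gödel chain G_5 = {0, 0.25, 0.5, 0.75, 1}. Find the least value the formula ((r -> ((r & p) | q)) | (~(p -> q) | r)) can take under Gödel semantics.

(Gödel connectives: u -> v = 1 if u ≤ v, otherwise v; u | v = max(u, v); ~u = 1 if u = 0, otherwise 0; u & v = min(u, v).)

The minimum is attained at r = 0.25, p = 0, q = 0:
  (r & p) = min(0.25, 0) = 0
  ((r & p) | q) = max(0, 0) = 0
  (r -> ((r & p) | q)): 0.25 > 0, so result = 0
  (p -> q): 0 ≤ 0, so result = 1
  ~(p -> q): Gödel ¬ of 1 = 0 (operand ≠ 0)
  (~(p -> q) | r) = max(0, 0.25) = 0.25
  ((r -> ((r & p) | q)) | (~(p -> q) | r)) = max(0, 0.25) = 0.25
Checking all 125 assignments confirms none give a value below 0.25.

0.25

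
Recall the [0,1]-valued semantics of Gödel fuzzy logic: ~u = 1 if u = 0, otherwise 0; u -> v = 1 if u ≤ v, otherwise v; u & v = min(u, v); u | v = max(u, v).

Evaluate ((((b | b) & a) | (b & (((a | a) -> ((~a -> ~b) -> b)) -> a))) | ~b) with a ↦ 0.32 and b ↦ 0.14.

0.14

(b | b) = max(0.14, 0.14) = 0.14
((b | b) & a) = min(0.14, 0.32) = 0.14
(a | a) = max(0.32, 0.32) = 0.32
~a: Gödel ¬ of 0.32 = 0 (operand ≠ 0)
~b: Gödel ¬ of 0.14 = 0 (operand ≠ 0)
(~a -> ~b): 0 ≤ 0, so result = 1
((~a -> ~b) -> b): 1 > 0.14, so result = 0.14
((a | a) -> ((~a -> ~b) -> b)): 0.32 > 0.14, so result = 0.14
(((a | a) -> ((~a -> ~b) -> b)) -> a): 0.14 ≤ 0.32, so result = 1
(b & (((a | a) -> ((~a -> ~b) -> b)) -> a)) = min(0.14, 1) = 0.14
(((b | b) & a) | (b & (((a | a) -> ((~a -> ~b) -> b)) -> a))) = max(0.14, 0.14) = 0.14
~b: Gödel ¬ of 0.14 = 0 (operand ≠ 0)
((((b | b) & a) | (b & (((a | a) -> ((~a -> ~b) -> b)) -> a))) | ~b) = max(0.14, 0) = 0.14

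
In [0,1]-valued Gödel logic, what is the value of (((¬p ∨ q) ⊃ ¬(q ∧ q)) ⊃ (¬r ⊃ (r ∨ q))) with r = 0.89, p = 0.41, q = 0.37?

¬p: Gödel ¬ of 0.41 = 0 (operand ≠ 0)
(¬p ∨ q) = max(0, 0.37) = 0.37
(q ∧ q) = min(0.37, 0.37) = 0.37
¬(q ∧ q): Gödel ¬ of 0.37 = 0 (operand ≠ 0)
((¬p ∨ q) ⊃ ¬(q ∧ q)): 0.37 > 0, so result = 0
¬r: Gödel ¬ of 0.89 = 0 (operand ≠ 0)
(r ∨ q) = max(0.89, 0.37) = 0.89
(¬r ⊃ (r ∨ q)): 0 ≤ 0.89, so result = 1
(((¬p ∨ q) ⊃ ¬(q ∧ q)) ⊃ (¬r ⊃ (r ∨ q))): 0 ≤ 1, so result = 1

1.00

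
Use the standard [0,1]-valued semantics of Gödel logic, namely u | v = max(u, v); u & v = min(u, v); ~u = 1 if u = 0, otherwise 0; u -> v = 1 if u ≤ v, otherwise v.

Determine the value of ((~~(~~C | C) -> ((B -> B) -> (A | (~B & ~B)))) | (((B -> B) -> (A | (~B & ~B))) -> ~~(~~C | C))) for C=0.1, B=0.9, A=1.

1.00

~C: Gödel ¬ of 0.1 = 0 (operand ≠ 0)
~~C: Gödel ¬ of 0 = 1 (operand is 0)
(~~C | C) = max(1, 0.1) = 1
~(~~C | C): Gödel ¬ of 1 = 0 (operand ≠ 0)
~~(~~C | C): Gödel ¬ of 0 = 1 (operand is 0)
(B -> B): 0.9 ≤ 0.9, so result = 1
~B: Gödel ¬ of 0.9 = 0 (operand ≠ 0)
~B: Gödel ¬ of 0.9 = 0 (operand ≠ 0)
(~B & ~B) = min(0, 0) = 0
(A | (~B & ~B)) = max(1, 0) = 1
((B -> B) -> (A | (~B & ~B))): 1 ≤ 1, so result = 1
(~~(~~C | C) -> ((B -> B) -> (A | (~B & ~B)))): 1 ≤ 1, so result = 1
(B -> B): 0.9 ≤ 0.9, so result = 1
~B: Gödel ¬ of 0.9 = 0 (operand ≠ 0)
~B: Gödel ¬ of 0.9 = 0 (operand ≠ 0)
(~B & ~B) = min(0, 0) = 0
(A | (~B & ~B)) = max(1, 0) = 1
((B -> B) -> (A | (~B & ~B))): 1 ≤ 1, so result = 1
~C: Gödel ¬ of 0.1 = 0 (operand ≠ 0)
~~C: Gödel ¬ of 0 = 1 (operand is 0)
(~~C | C) = max(1, 0.1) = 1
~(~~C | C): Gödel ¬ of 1 = 0 (operand ≠ 0)
~~(~~C | C): Gödel ¬ of 0 = 1 (operand is 0)
(((B -> B) -> (A | (~B & ~B))) -> ~~(~~C | C)): 1 ≤ 1, so result = 1
((~~(~~C | C) -> ((B -> B) -> (A | (~B & ~B)))) | (((B -> B) -> (A | (~B & ~B))) -> ~~(~~C | C))) = max(1, 1) = 1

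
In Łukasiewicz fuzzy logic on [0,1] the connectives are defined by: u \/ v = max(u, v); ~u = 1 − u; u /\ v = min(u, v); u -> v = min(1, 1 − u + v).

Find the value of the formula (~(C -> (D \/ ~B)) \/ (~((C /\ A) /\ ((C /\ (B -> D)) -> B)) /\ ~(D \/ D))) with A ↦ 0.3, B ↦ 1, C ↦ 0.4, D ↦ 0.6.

0.40

~B: Łukasiewicz ¬ gives 1 − 1 = 0
(D \/ ~B) = max(0.6, 0) = 0.6
(C -> (D \/ ~B)): min(1, 1 − 0.4 + 0.6) = 1
~(C -> (D \/ ~B)): Łukasiewicz ¬ gives 1 − 1 = 0
(C /\ A) = min(0.4, 0.3) = 0.3
(B -> D): min(1, 1 − 1 + 0.6) = 0.6
(C /\ (B -> D)) = min(0.4, 0.6) = 0.4
((C /\ (B -> D)) -> B): min(1, 1 − 0.4 + 1) = 1
((C /\ A) /\ ((C /\ (B -> D)) -> B)) = min(0.3, 1) = 0.3
~((C /\ A) /\ ((C /\ (B -> D)) -> B)): Łukasiewicz ¬ gives 1 − 0.3 = 0.7
(D \/ D) = max(0.6, 0.6) = 0.6
~(D \/ D): Łukasiewicz ¬ gives 1 − 0.6 = 0.4
(~((C /\ A) /\ ((C /\ (B -> D)) -> B)) /\ ~(D \/ D)) = min(0.7, 0.4) = 0.4
(~(C -> (D \/ ~B)) \/ (~((C /\ A) /\ ((C /\ (B -> D)) -> B)) /\ ~(D \/ D))) = max(0, 0.4) = 0.4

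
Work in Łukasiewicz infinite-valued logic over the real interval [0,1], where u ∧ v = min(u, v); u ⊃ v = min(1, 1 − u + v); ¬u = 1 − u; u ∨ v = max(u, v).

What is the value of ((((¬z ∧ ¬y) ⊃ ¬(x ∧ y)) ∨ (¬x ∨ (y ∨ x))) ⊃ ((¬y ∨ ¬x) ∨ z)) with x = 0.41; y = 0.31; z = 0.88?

0.88

¬z: Łukasiewicz ¬ gives 1 − 0.88 = 0.12
¬y: Łukasiewicz ¬ gives 1 − 0.31 = 0.69
(¬z ∧ ¬y) = min(0.12, 0.69) = 0.12
(x ∧ y) = min(0.41, 0.31) = 0.31
¬(x ∧ y): Łukasiewicz ¬ gives 1 − 0.31 = 0.69
((¬z ∧ ¬y) ⊃ ¬(x ∧ y)): min(1, 1 − 0.12 + 0.69) = 1
¬x: Łukasiewicz ¬ gives 1 − 0.41 = 0.59
(y ∨ x) = max(0.31, 0.41) = 0.41
(¬x ∨ (y ∨ x)) = max(0.59, 0.41) = 0.59
(((¬z ∧ ¬y) ⊃ ¬(x ∧ y)) ∨ (¬x ∨ (y ∨ x))) = max(1, 0.59) = 1
¬y: Łukasiewicz ¬ gives 1 − 0.31 = 0.69
¬x: Łukasiewicz ¬ gives 1 − 0.41 = 0.59
(¬y ∨ ¬x) = max(0.69, 0.59) = 0.69
((¬y ∨ ¬x) ∨ z) = max(0.69, 0.88) = 0.88
((((¬z ∧ ¬y) ⊃ ¬(x ∧ y)) ∨ (¬x ∨ (y ∨ x))) ⊃ ((¬y ∨ ¬x) ∨ z)): min(1, 1 − 1 + 0.88) = 0.88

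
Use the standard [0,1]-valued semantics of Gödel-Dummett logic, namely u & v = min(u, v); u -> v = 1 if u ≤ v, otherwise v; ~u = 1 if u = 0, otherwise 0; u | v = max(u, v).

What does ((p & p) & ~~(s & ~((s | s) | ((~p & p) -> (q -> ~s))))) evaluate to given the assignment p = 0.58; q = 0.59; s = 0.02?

0.00

(p & p) = min(0.58, 0.58) = 0.58
(s | s) = max(0.02, 0.02) = 0.02
~p: Gödel ¬ of 0.58 = 0 (operand ≠ 0)
(~p & p) = min(0, 0.58) = 0
~s: Gödel ¬ of 0.02 = 0 (operand ≠ 0)
(q -> ~s): 0.59 > 0, so result = 0
((~p & p) -> (q -> ~s)): 0 ≤ 0, so result = 1
((s | s) | ((~p & p) -> (q -> ~s))) = max(0.02, 1) = 1
~((s | s) | ((~p & p) -> (q -> ~s))): Gödel ¬ of 1 = 0 (operand ≠ 0)
(s & ~((s | s) | ((~p & p) -> (q -> ~s)))) = min(0.02, 0) = 0
~(s & ~((s | s) | ((~p & p) -> (q -> ~s)))): Gödel ¬ of 0 = 1 (operand is 0)
~~(s & ~((s | s) | ((~p & p) -> (q -> ~s)))): Gödel ¬ of 1 = 0 (operand ≠ 0)
((p & p) & ~~(s & ~((s | s) | ((~p & p) -> (q -> ~s))))) = min(0.58, 0) = 0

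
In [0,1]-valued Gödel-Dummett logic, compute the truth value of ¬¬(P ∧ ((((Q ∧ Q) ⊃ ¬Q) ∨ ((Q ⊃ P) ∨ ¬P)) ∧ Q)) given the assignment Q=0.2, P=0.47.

1.00

(Q ∧ Q) = min(0.2, 0.2) = 0.2
¬Q: Gödel ¬ of 0.2 = 0 (operand ≠ 0)
((Q ∧ Q) ⊃ ¬Q): 0.2 > 0, so result = 0
(Q ⊃ P): 0.2 ≤ 0.47, so result = 1
¬P: Gödel ¬ of 0.47 = 0 (operand ≠ 0)
((Q ⊃ P) ∨ ¬P) = max(1, 0) = 1
(((Q ∧ Q) ⊃ ¬Q) ∨ ((Q ⊃ P) ∨ ¬P)) = max(0, 1) = 1
((((Q ∧ Q) ⊃ ¬Q) ∨ ((Q ⊃ P) ∨ ¬P)) ∧ Q) = min(1, 0.2) = 0.2
(P ∧ ((((Q ∧ Q) ⊃ ¬Q) ∨ ((Q ⊃ P) ∨ ¬P)) ∧ Q)) = min(0.47, 0.2) = 0.2
¬(P ∧ ((((Q ∧ Q) ⊃ ¬Q) ∨ ((Q ⊃ P) ∨ ¬P)) ∧ Q)): Gödel ¬ of 0.2 = 0 (operand ≠ 0)
¬¬(P ∧ ((((Q ∧ Q) ⊃ ¬Q) ∨ ((Q ⊃ P) ∨ ¬P)) ∧ Q)): Gödel ¬ of 0 = 1 (operand is 0)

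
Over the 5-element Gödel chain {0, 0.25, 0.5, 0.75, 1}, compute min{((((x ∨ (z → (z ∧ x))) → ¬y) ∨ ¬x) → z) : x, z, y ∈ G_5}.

0.00

The minimum is attained at x = 0, z = 0, y = 0:
  (z ∧ x) = min(0, 0) = 0
  (z → (z ∧ x)): 0 ≤ 0, so result = 1
  (x ∨ (z → (z ∧ x))) = max(0, 1) = 1
  ¬y: Gödel ¬ of 0 = 1 (operand is 0)
  ((x ∨ (z → (z ∧ x))) → ¬y): 1 ≤ 1, so result = 1
  ¬x: Gödel ¬ of 0 = 1 (operand is 0)
  (((x ∨ (z → (z ∧ x))) → ¬y) ∨ ¬x) = max(1, 1) = 1
  ((((x ∨ (z → (z ∧ x))) → ¬y) ∨ ¬x) → z): 1 > 0, so result = 0
Checking all 125 assignments confirms none give a value below 0.00.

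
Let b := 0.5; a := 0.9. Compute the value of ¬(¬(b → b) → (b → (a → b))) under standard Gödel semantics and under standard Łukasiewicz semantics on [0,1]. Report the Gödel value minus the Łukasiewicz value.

0.00

Gödel evaluation:
  (b → b): 0.5 ≤ 0.5, so result = 1
  ¬(b → b): Gödel ¬ of 1 = 0 (operand ≠ 0)
  (a → b): 0.9 > 0.5, so result = 0.5
  (b → (a → b)): 0.5 ≤ 0.5, so result = 1
  (¬(b → b) → (b → (a → b))): 0 ≤ 1, so result = 1
  ¬(¬(b → b) → (b → (a → b))): Gödel ¬ of 1 = 0 (operand ≠ 0)
  Gödel value = 0
Łukasiewicz evaluation:
  (b → b): min(1, 1 − 0.5 + 0.5) = 1
  ¬(b → b): Łukasiewicz ¬ gives 1 − 1 = 0
  (a → b): min(1, 1 − 0.9 + 0.5) = 0.6
  (b → (a → b)): min(1, 1 − 0.5 + 0.6) = 1
  (¬(b → b) → (b → (a → b))): min(1, 1 − 0 + 1) = 1
  ¬(¬(b → b) → (b → (a → b))): Łukasiewicz ¬ gives 1 − 1 = 0
  Łukasiewicz value = 0
Difference: 0 − 0 = 0.00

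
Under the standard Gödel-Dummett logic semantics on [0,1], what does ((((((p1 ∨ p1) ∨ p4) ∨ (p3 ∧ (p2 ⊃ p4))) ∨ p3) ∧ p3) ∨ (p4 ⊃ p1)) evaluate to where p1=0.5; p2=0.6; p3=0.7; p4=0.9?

(p1 ∨ p1) = max(0.5, 0.5) = 0.5
((p1 ∨ p1) ∨ p4) = max(0.5, 0.9) = 0.9
(p2 ⊃ p4): 0.6 ≤ 0.9, so result = 1
(p3 ∧ (p2 ⊃ p4)) = min(0.7, 1) = 0.7
(((p1 ∨ p1) ∨ p4) ∨ (p3 ∧ (p2 ⊃ p4))) = max(0.9, 0.7) = 0.9
((((p1 ∨ p1) ∨ p4) ∨ (p3 ∧ (p2 ⊃ p4))) ∨ p3) = max(0.9, 0.7) = 0.9
(((((p1 ∨ p1) ∨ p4) ∨ (p3 ∧ (p2 ⊃ p4))) ∨ p3) ∧ p3) = min(0.9, 0.7) = 0.7
(p4 ⊃ p1): 0.9 > 0.5, so result = 0.5
((((((p1 ∨ p1) ∨ p4) ∨ (p3 ∧ (p2 ⊃ p4))) ∨ p3) ∧ p3) ∨ (p4 ⊃ p1)) = max(0.7, 0.5) = 0.7

0.70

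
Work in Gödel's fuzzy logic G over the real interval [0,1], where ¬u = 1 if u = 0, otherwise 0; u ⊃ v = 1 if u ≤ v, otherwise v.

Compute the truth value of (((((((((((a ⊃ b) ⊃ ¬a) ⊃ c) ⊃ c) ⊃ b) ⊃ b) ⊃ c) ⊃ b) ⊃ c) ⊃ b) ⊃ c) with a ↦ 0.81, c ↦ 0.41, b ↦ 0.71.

0.41

(a ⊃ b): 0.81 > 0.71, so result = 0.71
¬a: Gödel ¬ of 0.81 = 0 (operand ≠ 0)
((a ⊃ b) ⊃ ¬a): 0.71 > 0, so result = 0
(((a ⊃ b) ⊃ ¬a) ⊃ c): 0 ≤ 0.41, so result = 1
((((a ⊃ b) ⊃ ¬a) ⊃ c) ⊃ c): 1 > 0.41, so result = 0.41
(((((a ⊃ b) ⊃ ¬a) ⊃ c) ⊃ c) ⊃ b): 0.41 ≤ 0.71, so result = 1
((((((a ⊃ b) ⊃ ¬a) ⊃ c) ⊃ c) ⊃ b) ⊃ b): 1 > 0.71, so result = 0.71
(((((((a ⊃ b) ⊃ ¬a) ⊃ c) ⊃ c) ⊃ b) ⊃ b) ⊃ c): 0.71 > 0.41, so result = 0.41
((((((((a ⊃ b) ⊃ ¬a) ⊃ c) ⊃ c) ⊃ b) ⊃ b) ⊃ c) ⊃ b): 0.41 ≤ 0.71, so result = 1
(((((((((a ⊃ b) ⊃ ¬a) ⊃ c) ⊃ c) ⊃ b) ⊃ b) ⊃ c) ⊃ b) ⊃ c): 1 > 0.41, so result = 0.41
((((((((((a ⊃ b) ⊃ ¬a) ⊃ c) ⊃ c) ⊃ b) ⊃ b) ⊃ c) ⊃ b) ⊃ c) ⊃ b): 0.41 ≤ 0.71, so result = 1
(((((((((((a ⊃ b) ⊃ ¬a) ⊃ c) ⊃ c) ⊃ b) ⊃ b) ⊃ c) ⊃ b) ⊃ c) ⊃ b) ⊃ c): 1 > 0.41, so result = 0.41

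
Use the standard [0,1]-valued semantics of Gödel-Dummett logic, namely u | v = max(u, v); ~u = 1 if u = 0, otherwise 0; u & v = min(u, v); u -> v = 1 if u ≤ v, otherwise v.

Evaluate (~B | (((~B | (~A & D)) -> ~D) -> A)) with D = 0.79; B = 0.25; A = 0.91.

0.91

~B: Gödel ¬ of 0.25 = 0 (operand ≠ 0)
~B: Gödel ¬ of 0.25 = 0 (operand ≠ 0)
~A: Gödel ¬ of 0.91 = 0 (operand ≠ 0)
(~A & D) = min(0, 0.79) = 0
(~B | (~A & D)) = max(0, 0) = 0
~D: Gödel ¬ of 0.79 = 0 (operand ≠ 0)
((~B | (~A & D)) -> ~D): 0 ≤ 0, so result = 1
(((~B | (~A & D)) -> ~D) -> A): 1 > 0.91, so result = 0.91
(~B | (((~B | (~A & D)) -> ~D) -> A)) = max(0, 0.91) = 0.91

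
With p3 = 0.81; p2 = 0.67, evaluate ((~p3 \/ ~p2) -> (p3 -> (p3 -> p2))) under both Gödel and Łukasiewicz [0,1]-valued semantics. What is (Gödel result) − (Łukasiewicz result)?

0.00

Gödel evaluation:
  ~p3: Gödel ¬ of 0.81 = 0 (operand ≠ 0)
  ~p2: Gödel ¬ of 0.67 = 0 (operand ≠ 0)
  (~p3 \/ ~p2) = max(0, 0) = 0
  (p3 -> p2): 0.81 > 0.67, so result = 0.67
  (p3 -> (p3 -> p2)): 0.81 > 0.67, so result = 0.67
  ((~p3 \/ ~p2) -> (p3 -> (p3 -> p2))): 0 ≤ 0.67, so result = 1
  Gödel value = 1
Łukasiewicz evaluation:
  ~p3: Łukasiewicz ¬ gives 1 − 0.81 = 0.19
  ~p2: Łukasiewicz ¬ gives 1 − 0.67 = 0.33
  (~p3 \/ ~p2) = max(0.19, 0.33) = 0.33
  (p3 -> p2): min(1, 1 − 0.81 + 0.67) = 0.86
  (p3 -> (p3 -> p2)): min(1, 1 − 0.81 + 0.86) = 1
  ((~p3 \/ ~p2) -> (p3 -> (p3 -> p2))): min(1, 1 − 0.33 + 1) = 1
  Łukasiewicz value = 1
Difference: 1 − 1 = 0.00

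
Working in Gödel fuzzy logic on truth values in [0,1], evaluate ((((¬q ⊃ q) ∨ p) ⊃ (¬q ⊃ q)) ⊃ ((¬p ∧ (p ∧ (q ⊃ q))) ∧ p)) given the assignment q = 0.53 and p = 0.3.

0.00

¬q: Gödel ¬ of 0.53 = 0 (operand ≠ 0)
(¬q ⊃ q): 0 ≤ 0.53, so result = 1
((¬q ⊃ q) ∨ p) = max(1, 0.3) = 1
¬q: Gödel ¬ of 0.53 = 0 (operand ≠ 0)
(¬q ⊃ q): 0 ≤ 0.53, so result = 1
(((¬q ⊃ q) ∨ p) ⊃ (¬q ⊃ q)): 1 ≤ 1, so result = 1
¬p: Gödel ¬ of 0.3 = 0 (operand ≠ 0)
(q ⊃ q): 0.53 ≤ 0.53, so result = 1
(p ∧ (q ⊃ q)) = min(0.3, 1) = 0.3
(¬p ∧ (p ∧ (q ⊃ q))) = min(0, 0.3) = 0
((¬p ∧ (p ∧ (q ⊃ q))) ∧ p) = min(0, 0.3) = 0
((((¬q ⊃ q) ∨ p) ⊃ (¬q ⊃ q)) ⊃ ((¬p ∧ (p ∧ (q ⊃ q))) ∧ p)): 1 > 0, so result = 0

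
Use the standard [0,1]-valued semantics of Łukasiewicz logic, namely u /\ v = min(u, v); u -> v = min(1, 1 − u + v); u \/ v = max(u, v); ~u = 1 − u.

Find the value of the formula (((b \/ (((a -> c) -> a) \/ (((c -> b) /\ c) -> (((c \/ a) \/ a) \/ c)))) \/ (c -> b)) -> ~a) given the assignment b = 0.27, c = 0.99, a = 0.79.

0.21

(a -> c): min(1, 1 − 0.79 + 0.99) = 1
((a -> c) -> a): min(1, 1 − 1 + 0.79) = 0.79
(c -> b): min(1, 1 − 0.99 + 0.27) = 0.28
((c -> b) /\ c) = min(0.28, 0.99) = 0.28
(c \/ a) = max(0.99, 0.79) = 0.99
((c \/ a) \/ a) = max(0.99, 0.79) = 0.99
(((c \/ a) \/ a) \/ c) = max(0.99, 0.99) = 0.99
(((c -> b) /\ c) -> (((c \/ a) \/ a) \/ c)): min(1, 1 − 0.28 + 0.99) = 1
(((a -> c) -> a) \/ (((c -> b) /\ c) -> (((c \/ a) \/ a) \/ c))) = max(0.79, 1) = 1
(b \/ (((a -> c) -> a) \/ (((c -> b) /\ c) -> (((c \/ a) \/ a) \/ c)))) = max(0.27, 1) = 1
(c -> b): min(1, 1 − 0.99 + 0.27) = 0.28
((b \/ (((a -> c) -> a) \/ (((c -> b) /\ c) -> (((c \/ a) \/ a) \/ c)))) \/ (c -> b)) = max(1, 0.28) = 1
~a: Łukasiewicz ¬ gives 1 − 0.79 = 0.21
(((b \/ (((a -> c) -> a) \/ (((c -> b) /\ c) -> (((c \/ a) \/ a) \/ c)))) \/ (c -> b)) -> ~a): min(1, 1 − 1 + 0.21) = 0.21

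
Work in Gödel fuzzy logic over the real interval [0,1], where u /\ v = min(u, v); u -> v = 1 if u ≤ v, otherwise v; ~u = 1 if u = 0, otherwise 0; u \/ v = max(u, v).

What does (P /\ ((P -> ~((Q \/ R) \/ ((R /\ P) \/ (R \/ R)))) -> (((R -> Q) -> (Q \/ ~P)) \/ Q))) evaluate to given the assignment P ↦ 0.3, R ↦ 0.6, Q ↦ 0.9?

(Q \/ R) = max(0.9, 0.6) = 0.9
(R /\ P) = min(0.6, 0.3) = 0.3
(R \/ R) = max(0.6, 0.6) = 0.6
((R /\ P) \/ (R \/ R)) = max(0.3, 0.6) = 0.6
((Q \/ R) \/ ((R /\ P) \/ (R \/ R))) = max(0.9, 0.6) = 0.9
~((Q \/ R) \/ ((R /\ P) \/ (R \/ R))): Gödel ¬ of 0.9 = 0 (operand ≠ 0)
(P -> ~((Q \/ R) \/ ((R /\ P) \/ (R \/ R)))): 0.3 > 0, so result = 0
(R -> Q): 0.6 ≤ 0.9, so result = 1
~P: Gödel ¬ of 0.3 = 0 (operand ≠ 0)
(Q \/ ~P) = max(0.9, 0) = 0.9
((R -> Q) -> (Q \/ ~P)): 1 > 0.9, so result = 0.9
(((R -> Q) -> (Q \/ ~P)) \/ Q) = max(0.9, 0.9) = 0.9
((P -> ~((Q \/ R) \/ ((R /\ P) \/ (R \/ R)))) -> (((R -> Q) -> (Q \/ ~P)) \/ Q)): 0 ≤ 0.9, so result = 1
(P /\ ((P -> ~((Q \/ R) \/ ((R /\ P) \/ (R \/ R)))) -> (((R -> Q) -> (Q \/ ~P)) \/ Q))) = min(0.3, 1) = 0.3

0.30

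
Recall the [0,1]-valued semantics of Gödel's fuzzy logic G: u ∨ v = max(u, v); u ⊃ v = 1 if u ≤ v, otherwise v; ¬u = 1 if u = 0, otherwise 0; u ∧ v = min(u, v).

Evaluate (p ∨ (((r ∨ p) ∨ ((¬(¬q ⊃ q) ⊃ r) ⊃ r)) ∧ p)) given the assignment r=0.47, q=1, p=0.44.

0.44

(r ∨ p) = max(0.47, 0.44) = 0.47
¬q: Gödel ¬ of 1 = 0 (operand ≠ 0)
(¬q ⊃ q): 0 ≤ 1, so result = 1
¬(¬q ⊃ q): Gödel ¬ of 1 = 0 (operand ≠ 0)
(¬(¬q ⊃ q) ⊃ r): 0 ≤ 0.47, so result = 1
((¬(¬q ⊃ q) ⊃ r) ⊃ r): 1 > 0.47, so result = 0.47
((r ∨ p) ∨ ((¬(¬q ⊃ q) ⊃ r) ⊃ r)) = max(0.47, 0.47) = 0.47
(((r ∨ p) ∨ ((¬(¬q ⊃ q) ⊃ r) ⊃ r)) ∧ p) = min(0.47, 0.44) = 0.44
(p ∨ (((r ∨ p) ∨ ((¬(¬q ⊃ q) ⊃ r) ⊃ r)) ∧ p)) = max(0.44, 0.44) = 0.44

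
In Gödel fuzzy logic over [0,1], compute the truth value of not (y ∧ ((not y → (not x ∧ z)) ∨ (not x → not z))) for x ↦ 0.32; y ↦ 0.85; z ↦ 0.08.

0.00

not y: Gödel ¬ of 0.85 = 0 (operand ≠ 0)
not x: Gödel ¬ of 0.32 = 0 (operand ≠ 0)
(not x ∧ z) = min(0, 0.08) = 0
(not y → (not x ∧ z)): 0 ≤ 0, so result = 1
not x: Gödel ¬ of 0.32 = 0 (operand ≠ 0)
not z: Gödel ¬ of 0.08 = 0 (operand ≠ 0)
(not x → not z): 0 ≤ 0, so result = 1
((not y → (not x ∧ z)) ∨ (not x → not z)) = max(1, 1) = 1
(y ∧ ((not y → (not x ∧ z)) ∨ (not x → not z))) = min(0.85, 1) = 0.85
not (y ∧ ((not y → (not x ∧ z)) ∨ (not x → not z))): Gödel ¬ of 0.85 = 0 (operand ≠ 0)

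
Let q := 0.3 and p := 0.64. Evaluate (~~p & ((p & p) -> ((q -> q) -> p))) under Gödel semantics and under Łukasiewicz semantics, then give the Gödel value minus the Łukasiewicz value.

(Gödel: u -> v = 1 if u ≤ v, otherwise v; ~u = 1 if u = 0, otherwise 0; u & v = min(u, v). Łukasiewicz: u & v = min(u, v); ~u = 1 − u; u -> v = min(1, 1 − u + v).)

Gödel evaluation:
  ~p: Gödel ¬ of 0.64 = 0 (operand ≠ 0)
  ~~p: Gödel ¬ of 0 = 1 (operand is 0)
  (p & p) = min(0.64, 0.64) = 0.64
  (q -> q): 0.3 ≤ 0.3, so result = 1
  ((q -> q) -> p): 1 > 0.64, so result = 0.64
  ((p & p) -> ((q -> q) -> p)): 0.64 ≤ 0.64, so result = 1
  (~~p & ((p & p) -> ((q -> q) -> p))) = min(1, 1) = 1
  Gödel value = 1
Łukasiewicz evaluation:
  ~p: Łukasiewicz ¬ gives 1 − 0.64 = 0.36
  ~~p: Łukasiewicz ¬ gives 1 − 0.36 = 0.64
  (p & p) = min(0.64, 0.64) = 0.64
  (q -> q): min(1, 1 − 0.3 + 0.3) = 1
  ((q -> q) -> p): min(1, 1 − 1 + 0.64) = 0.64
  ((p & p) -> ((q -> q) -> p)): min(1, 1 − 0.64 + 0.64) = 1
  (~~p & ((p & p) -> ((q -> q) -> p))) = min(0.64, 1) = 0.64
  Łukasiewicz value = 0.64
Difference: 1 − 0.64 = 0.36

0.36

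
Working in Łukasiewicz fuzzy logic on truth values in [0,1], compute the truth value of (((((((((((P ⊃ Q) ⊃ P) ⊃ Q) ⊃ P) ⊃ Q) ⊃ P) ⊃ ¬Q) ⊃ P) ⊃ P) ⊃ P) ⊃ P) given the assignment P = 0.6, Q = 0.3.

0.70

(P ⊃ Q): min(1, 1 − 0.6 + 0.3) = 0.7
((P ⊃ Q) ⊃ P): min(1, 1 − 0.7 + 0.6) = 0.9
(((P ⊃ Q) ⊃ P) ⊃ Q): min(1, 1 − 0.9 + 0.3) = 0.4
((((P ⊃ Q) ⊃ P) ⊃ Q) ⊃ P): min(1, 1 − 0.4 + 0.6) = 1
(((((P ⊃ Q) ⊃ P) ⊃ Q) ⊃ P) ⊃ Q): min(1, 1 − 1 + 0.3) = 0.3
((((((P ⊃ Q) ⊃ P) ⊃ Q) ⊃ P) ⊃ Q) ⊃ P): min(1, 1 − 0.3 + 0.6) = 1
¬Q: Łukasiewicz ¬ gives 1 − 0.3 = 0.7
(((((((P ⊃ Q) ⊃ P) ⊃ Q) ⊃ P) ⊃ Q) ⊃ P) ⊃ ¬Q): min(1, 1 − 1 + 0.7) = 0.7
((((((((P ⊃ Q) ⊃ P) ⊃ Q) ⊃ P) ⊃ Q) ⊃ P) ⊃ ¬Q) ⊃ P): min(1, 1 − 0.7 + 0.6) = 0.9
(((((((((P ⊃ Q) ⊃ P) ⊃ Q) ⊃ P) ⊃ Q) ⊃ P) ⊃ ¬Q) ⊃ P) ⊃ P): min(1, 1 − 0.9 + 0.6) = 0.7
((((((((((P ⊃ Q) ⊃ P) ⊃ Q) ⊃ P) ⊃ Q) ⊃ P) ⊃ ¬Q) ⊃ P) ⊃ P) ⊃ P): min(1, 1 − 0.7 + 0.6) = 0.9
(((((((((((P ⊃ Q) ⊃ P) ⊃ Q) ⊃ P) ⊃ Q) ⊃ P) ⊃ ¬Q) ⊃ P) ⊃ P) ⊃ P) ⊃ P): min(1, 1 − 0.9 + 0.6) = 0.7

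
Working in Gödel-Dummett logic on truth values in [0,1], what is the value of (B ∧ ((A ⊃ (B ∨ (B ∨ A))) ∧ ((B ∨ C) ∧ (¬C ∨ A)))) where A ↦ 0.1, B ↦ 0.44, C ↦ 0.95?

0.10

(B ∨ A) = max(0.44, 0.1) = 0.44
(B ∨ (B ∨ A)) = max(0.44, 0.44) = 0.44
(A ⊃ (B ∨ (B ∨ A))): 0.1 ≤ 0.44, so result = 1
(B ∨ C) = max(0.44, 0.95) = 0.95
¬C: Gödel ¬ of 0.95 = 0 (operand ≠ 0)
(¬C ∨ A) = max(0, 0.1) = 0.1
((B ∨ C) ∧ (¬C ∨ A)) = min(0.95, 0.1) = 0.1
((A ⊃ (B ∨ (B ∨ A))) ∧ ((B ∨ C) ∧ (¬C ∨ A))) = min(1, 0.1) = 0.1
(B ∧ ((A ⊃ (B ∨ (B ∨ A))) ∧ ((B ∨ C) ∧ (¬C ∨ A)))) = min(0.44, 0.1) = 0.1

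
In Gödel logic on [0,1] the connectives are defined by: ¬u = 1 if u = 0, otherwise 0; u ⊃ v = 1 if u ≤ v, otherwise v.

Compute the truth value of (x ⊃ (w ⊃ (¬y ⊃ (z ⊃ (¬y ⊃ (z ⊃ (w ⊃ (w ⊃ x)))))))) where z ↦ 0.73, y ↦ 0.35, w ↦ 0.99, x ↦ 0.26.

¬y: Gödel ¬ of 0.35 = 0 (operand ≠ 0)
¬y: Gödel ¬ of 0.35 = 0 (operand ≠ 0)
(w ⊃ x): 0.99 > 0.26, so result = 0.26
(w ⊃ (w ⊃ x)): 0.99 > 0.26, so result = 0.26
(z ⊃ (w ⊃ (w ⊃ x))): 0.73 > 0.26, so result = 0.26
(¬y ⊃ (z ⊃ (w ⊃ (w ⊃ x)))): 0 ≤ 0.26, so result = 1
(z ⊃ (¬y ⊃ (z ⊃ (w ⊃ (w ⊃ x))))): 0.73 ≤ 1, so result = 1
(¬y ⊃ (z ⊃ (¬y ⊃ (z ⊃ (w ⊃ (w ⊃ x)))))): 0 ≤ 1, so result = 1
(w ⊃ (¬y ⊃ (z ⊃ (¬y ⊃ (z ⊃ (w ⊃ (w ⊃ x))))))): 0.99 ≤ 1, so result = 1
(x ⊃ (w ⊃ (¬y ⊃ (z ⊃ (¬y ⊃ (z ⊃ (w ⊃ (w ⊃ x)))))))): 0.26 ≤ 1, so result = 1

1.00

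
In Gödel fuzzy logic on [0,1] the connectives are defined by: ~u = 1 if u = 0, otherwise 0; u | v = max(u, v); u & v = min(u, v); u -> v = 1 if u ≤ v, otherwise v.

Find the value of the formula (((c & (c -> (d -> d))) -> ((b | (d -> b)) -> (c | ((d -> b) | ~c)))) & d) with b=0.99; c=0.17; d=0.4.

(d -> d): 0.4 ≤ 0.4, so result = 1
(c -> (d -> d)): 0.17 ≤ 1, so result = 1
(c & (c -> (d -> d))) = min(0.17, 1) = 0.17
(d -> b): 0.4 ≤ 0.99, so result = 1
(b | (d -> b)) = max(0.99, 1) = 1
(d -> b): 0.4 ≤ 0.99, so result = 1
~c: Gödel ¬ of 0.17 = 0 (operand ≠ 0)
((d -> b) | ~c) = max(1, 0) = 1
(c | ((d -> b) | ~c)) = max(0.17, 1) = 1
((b | (d -> b)) -> (c | ((d -> b) | ~c))): 1 ≤ 1, so result = 1
((c & (c -> (d -> d))) -> ((b | (d -> b)) -> (c | ((d -> b) | ~c)))): 0.17 ≤ 1, so result = 1
(((c & (c -> (d -> d))) -> ((b | (d -> b)) -> (c | ((d -> b) | ~c)))) & d) = min(1, 0.4) = 0.4

0.40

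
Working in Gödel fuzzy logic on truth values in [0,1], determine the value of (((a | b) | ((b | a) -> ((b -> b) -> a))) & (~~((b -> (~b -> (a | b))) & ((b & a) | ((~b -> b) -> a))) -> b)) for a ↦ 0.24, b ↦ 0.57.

(a | b) = max(0.24, 0.57) = 0.57
(b | a) = max(0.57, 0.24) = 0.57
(b -> b): 0.57 ≤ 0.57, so result = 1
((b -> b) -> a): 1 > 0.24, so result = 0.24
((b | a) -> ((b -> b) -> a)): 0.57 > 0.24, so result = 0.24
((a | b) | ((b | a) -> ((b -> b) -> a))) = max(0.57, 0.24) = 0.57
~b: Gödel ¬ of 0.57 = 0 (operand ≠ 0)
(a | b) = max(0.24, 0.57) = 0.57
(~b -> (a | b)): 0 ≤ 0.57, so result = 1
(b -> (~b -> (a | b))): 0.57 ≤ 1, so result = 1
(b & a) = min(0.57, 0.24) = 0.24
~b: Gödel ¬ of 0.57 = 0 (operand ≠ 0)
(~b -> b): 0 ≤ 0.57, so result = 1
((~b -> b) -> a): 1 > 0.24, so result = 0.24
((b & a) | ((~b -> b) -> a)) = max(0.24, 0.24) = 0.24
((b -> (~b -> (a | b))) & ((b & a) | ((~b -> b) -> a))) = min(1, 0.24) = 0.24
~((b -> (~b -> (a | b))) & ((b & a) | ((~b -> b) -> a))): Gödel ¬ of 0.24 = 0 (operand ≠ 0)
~~((b -> (~b -> (a | b))) & ((b & a) | ((~b -> b) -> a))): Gödel ¬ of 0 = 1 (operand is 0)
(~~((b -> (~b -> (a | b))) & ((b & a) | ((~b -> b) -> a))) -> b): 1 > 0.57, so result = 0.57
(((a | b) | ((b | a) -> ((b -> b) -> a))) & (~~((b -> (~b -> (a | b))) & ((b & a) | ((~b -> b) -> a))) -> b)) = min(0.57, 0.57) = 0.57

0.57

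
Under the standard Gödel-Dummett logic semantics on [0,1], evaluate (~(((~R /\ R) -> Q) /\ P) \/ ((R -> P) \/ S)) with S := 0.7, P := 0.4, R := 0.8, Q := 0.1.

~R: Gödel ¬ of 0.8 = 0 (operand ≠ 0)
(~R /\ R) = min(0, 0.8) = 0
((~R /\ R) -> Q): 0 ≤ 0.1, so result = 1
(((~R /\ R) -> Q) /\ P) = min(1, 0.4) = 0.4
~(((~R /\ R) -> Q) /\ P): Gödel ¬ of 0.4 = 0 (operand ≠ 0)
(R -> P): 0.8 > 0.4, so result = 0.4
((R -> P) \/ S) = max(0.4, 0.7) = 0.7
(~(((~R /\ R) -> Q) /\ P) \/ ((R -> P) \/ S)) = max(0, 0.7) = 0.7

0.70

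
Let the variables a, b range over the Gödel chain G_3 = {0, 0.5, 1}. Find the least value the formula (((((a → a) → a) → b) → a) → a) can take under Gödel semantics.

The minimum is attained at a = 0.5, b = 0:
  (a → a): 0.5 ≤ 0.5, so result = 1
  ((a → a) → a): 1 > 0.5, so result = 0.5
  (((a → a) → a) → b): 0.5 > 0, so result = 0
  ((((a → a) → a) → b) → a): 0 ≤ 0.5, so result = 1
  (((((a → a) → a) → b) → a) → a): 1 > 0.5, so result = 0.5
Checking all 9 assignments confirms none give a value below 0.50.

0.50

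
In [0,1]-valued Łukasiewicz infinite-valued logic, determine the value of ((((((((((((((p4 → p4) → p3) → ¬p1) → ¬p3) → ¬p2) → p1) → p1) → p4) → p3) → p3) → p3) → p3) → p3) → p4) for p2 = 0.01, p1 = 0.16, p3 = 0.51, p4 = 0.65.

(p4 → p4): min(1, 1 − 0.65 + 0.65) = 1
((p4 → p4) → p3): min(1, 1 − 1 + 0.51) = 0.51
¬p1: Łukasiewicz ¬ gives 1 − 0.16 = 0.84
(((p4 → p4) → p3) → ¬p1): min(1, 1 − 0.51 + 0.84) = 1
¬p3: Łukasiewicz ¬ gives 1 − 0.51 = 0.49
((((p4 → p4) → p3) → ¬p1) → ¬p3): min(1, 1 − 1 + 0.49) = 0.49
¬p2: Łukasiewicz ¬ gives 1 − 0.01 = 0.99
(((((p4 → p4) → p3) → ¬p1) → ¬p3) → ¬p2): min(1, 1 − 0.49 + 0.99) = 1
((((((p4 → p4) → p3) → ¬p1) → ¬p3) → ¬p2) → p1): min(1, 1 − 1 + 0.16) = 0.16
(((((((p4 → p4) → p3) → ¬p1) → ¬p3) → ¬p2) → p1) → p1): min(1, 1 − 0.16 + 0.16) = 1
((((((((p4 → p4) → p3) → ¬p1) → ¬p3) → ¬p2) → p1) → p1) → p4): min(1, 1 − 1 + 0.65) = 0.65
(((((((((p4 → p4) → p3) → ¬p1) → ¬p3) → ¬p2) → p1) → p1) → p4) → p3): min(1, 1 − 0.65 + 0.51) = 0.86
((((((((((p4 → p4) → p3) → ¬p1) → ¬p3) → ¬p2) → p1) → p1) → p4) → p3) → p3): min(1, 1 − 0.86 + 0.51) = 0.65
(((((((((((p4 → p4) → p3) → ¬p1) → ¬p3) → ¬p2) → p1) → p1) → p4) → p3) → p3) → p3): min(1, 1 − 0.65 + 0.51) = 0.86
((((((((((((p4 → p4) → p3) → ¬p1) → ¬p3) → ¬p2) → p1) → p1) → p4) → p3) → p3) → p3) → p3): min(1, 1 − 0.86 + 0.51) = 0.65
(((((((((((((p4 → p4) → p3) → ¬p1) → ¬p3) → ¬p2) → p1) → p1) → p4) → p3) → p3) → p3) → p3) → p3): min(1, 1 − 0.65 + 0.51) = 0.86
((((((((((((((p4 → p4) → p3) → ¬p1) → ¬p3) → ¬p2) → p1) → p1) → p4) → p3) → p3) → p3) → p3) → p3) → p4): min(1, 1 − 0.86 + 0.65) = 0.79

0.79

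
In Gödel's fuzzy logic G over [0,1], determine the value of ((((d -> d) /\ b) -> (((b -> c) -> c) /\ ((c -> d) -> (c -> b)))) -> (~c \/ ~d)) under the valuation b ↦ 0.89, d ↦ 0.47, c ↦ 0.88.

0.00

(d -> d): 0.47 ≤ 0.47, so result = 1
((d -> d) /\ b) = min(1, 0.89) = 0.89
(b -> c): 0.89 > 0.88, so result = 0.88
((b -> c) -> c): 0.88 ≤ 0.88, so result = 1
(c -> d): 0.88 > 0.47, so result = 0.47
(c -> b): 0.88 ≤ 0.89, so result = 1
((c -> d) -> (c -> b)): 0.47 ≤ 1, so result = 1
(((b -> c) -> c) /\ ((c -> d) -> (c -> b))) = min(1, 1) = 1
(((d -> d) /\ b) -> (((b -> c) -> c) /\ ((c -> d) -> (c -> b)))): 0.89 ≤ 1, so result = 1
~c: Gödel ¬ of 0.88 = 0 (operand ≠ 0)
~d: Gödel ¬ of 0.47 = 0 (operand ≠ 0)
(~c \/ ~d) = max(0, 0) = 0
((((d -> d) /\ b) -> (((b -> c) -> c) /\ ((c -> d) -> (c -> b)))) -> (~c \/ ~d)): 1 > 0, so result = 0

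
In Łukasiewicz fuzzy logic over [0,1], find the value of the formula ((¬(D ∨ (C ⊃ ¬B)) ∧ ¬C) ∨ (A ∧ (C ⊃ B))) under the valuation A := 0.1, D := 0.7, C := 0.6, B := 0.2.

¬B: Łukasiewicz ¬ gives 1 − 0.2 = 0.8
(C ⊃ ¬B): min(1, 1 − 0.6 + 0.8) = 1
(D ∨ (C ⊃ ¬B)) = max(0.7, 1) = 1
¬(D ∨ (C ⊃ ¬B)): Łukasiewicz ¬ gives 1 − 1 = 0
¬C: Łukasiewicz ¬ gives 1 − 0.6 = 0.4
(¬(D ∨ (C ⊃ ¬B)) ∧ ¬C) = min(0, 0.4) = 0
(C ⊃ B): min(1, 1 − 0.6 + 0.2) = 0.6
(A ∧ (C ⊃ B)) = min(0.1, 0.6) = 0.1
((¬(D ∨ (C ⊃ ¬B)) ∧ ¬C) ∨ (A ∧ (C ⊃ B))) = max(0, 0.1) = 0.1

0.10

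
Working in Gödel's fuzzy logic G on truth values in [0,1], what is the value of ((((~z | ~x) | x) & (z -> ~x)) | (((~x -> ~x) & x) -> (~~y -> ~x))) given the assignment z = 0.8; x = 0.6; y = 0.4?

0.00

~z: Gödel ¬ of 0.8 = 0 (operand ≠ 0)
~x: Gödel ¬ of 0.6 = 0 (operand ≠ 0)
(~z | ~x) = max(0, 0) = 0
((~z | ~x) | x) = max(0, 0.6) = 0.6
~x: Gödel ¬ of 0.6 = 0 (operand ≠ 0)
(z -> ~x): 0.8 > 0, so result = 0
(((~z | ~x) | x) & (z -> ~x)) = min(0.6, 0) = 0
~x: Gödel ¬ of 0.6 = 0 (operand ≠ 0)
~x: Gödel ¬ of 0.6 = 0 (operand ≠ 0)
(~x -> ~x): 0 ≤ 0, so result = 1
((~x -> ~x) & x) = min(1, 0.6) = 0.6
~y: Gödel ¬ of 0.4 = 0 (operand ≠ 0)
~~y: Gödel ¬ of 0 = 1 (operand is 0)
~x: Gödel ¬ of 0.6 = 0 (operand ≠ 0)
(~~y -> ~x): 1 > 0, so result = 0
(((~x -> ~x) & x) -> (~~y -> ~x)): 0.6 > 0, so result = 0
((((~z | ~x) | x) & (z -> ~x)) | (((~x -> ~x) & x) -> (~~y -> ~x))) = max(0, 0) = 0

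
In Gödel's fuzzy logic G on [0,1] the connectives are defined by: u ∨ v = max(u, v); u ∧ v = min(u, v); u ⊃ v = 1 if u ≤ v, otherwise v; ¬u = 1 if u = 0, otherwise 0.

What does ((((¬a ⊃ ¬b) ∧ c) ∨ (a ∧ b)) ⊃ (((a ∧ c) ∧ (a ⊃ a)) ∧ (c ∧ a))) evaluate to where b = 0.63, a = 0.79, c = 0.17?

0.17

¬a: Gödel ¬ of 0.79 = 0 (operand ≠ 0)
¬b: Gödel ¬ of 0.63 = 0 (operand ≠ 0)
(¬a ⊃ ¬b): 0 ≤ 0, so result = 1
((¬a ⊃ ¬b) ∧ c) = min(1, 0.17) = 0.17
(a ∧ b) = min(0.79, 0.63) = 0.63
(((¬a ⊃ ¬b) ∧ c) ∨ (a ∧ b)) = max(0.17, 0.63) = 0.63
(a ∧ c) = min(0.79, 0.17) = 0.17
(a ⊃ a): 0.79 ≤ 0.79, so result = 1
((a ∧ c) ∧ (a ⊃ a)) = min(0.17, 1) = 0.17
(c ∧ a) = min(0.17, 0.79) = 0.17
(((a ∧ c) ∧ (a ⊃ a)) ∧ (c ∧ a)) = min(0.17, 0.17) = 0.17
((((¬a ⊃ ¬b) ∧ c) ∨ (a ∧ b)) ⊃ (((a ∧ c) ∧ (a ⊃ a)) ∧ (c ∧ a))): 0.63 > 0.17, so result = 0.17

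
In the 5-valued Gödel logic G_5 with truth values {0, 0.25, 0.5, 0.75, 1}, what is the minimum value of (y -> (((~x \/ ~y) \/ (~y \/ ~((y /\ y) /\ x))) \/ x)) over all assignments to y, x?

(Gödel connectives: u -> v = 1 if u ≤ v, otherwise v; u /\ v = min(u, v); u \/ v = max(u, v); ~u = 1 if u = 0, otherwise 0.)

0.25

The minimum is attained at y = 0.5, x = 0.25:
  ~x: Gödel ¬ of 0.25 = 0 (operand ≠ 0)
  ~y: Gödel ¬ of 0.5 = 0 (operand ≠ 0)
  (~x \/ ~y) = max(0, 0) = 0
  ~y: Gödel ¬ of 0.5 = 0 (operand ≠ 0)
  (y /\ y) = min(0.5, 0.5) = 0.5
  ((y /\ y) /\ x) = min(0.5, 0.25) = 0.25
  ~((y /\ y) /\ x): Gödel ¬ of 0.25 = 0 (operand ≠ 0)
  (~y \/ ~((y /\ y) /\ x)) = max(0, 0) = 0
  ((~x \/ ~y) \/ (~y \/ ~((y /\ y) /\ x))) = max(0, 0) = 0
  (((~x \/ ~y) \/ (~y \/ ~((y /\ y) /\ x))) \/ x) = max(0, 0.25) = 0.25
  (y -> (((~x \/ ~y) \/ (~y \/ ~((y /\ y) /\ x))) \/ x)): 0.5 > 0.25, so result = 0.25
Checking all 25 assignments confirms none give a value below 0.25.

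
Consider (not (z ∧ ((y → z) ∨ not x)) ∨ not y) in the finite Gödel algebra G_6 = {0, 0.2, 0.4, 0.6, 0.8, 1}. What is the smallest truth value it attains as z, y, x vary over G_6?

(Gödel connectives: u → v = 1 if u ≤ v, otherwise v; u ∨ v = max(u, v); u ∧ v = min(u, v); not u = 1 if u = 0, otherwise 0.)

The minimum is attained at z = 0.2, y = 0.2, x = 0:
  (y → z): 0.2 ≤ 0.2, so result = 1
  not x: Gödel ¬ of 0 = 1 (operand is 0)
  ((y → z) ∨ not x) = max(1, 1) = 1
  (z ∧ ((y → z) ∨ not x)) = min(0.2, 1) = 0.2
  not (z ∧ ((y → z) ∨ not x)): Gödel ¬ of 0.2 = 0 (operand ≠ 0)
  not y: Gödel ¬ of 0.2 = 0 (operand ≠ 0)
  (not (z ∧ ((y → z) ∨ not x)) ∨ not y) = max(0, 0) = 0
Checking all 216 assignments confirms none give a value below 0.00.

0.00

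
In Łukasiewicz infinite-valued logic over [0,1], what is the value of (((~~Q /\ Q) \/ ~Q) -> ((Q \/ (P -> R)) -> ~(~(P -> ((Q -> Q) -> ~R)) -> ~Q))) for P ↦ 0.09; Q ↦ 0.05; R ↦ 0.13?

0.05

~Q: Łukasiewicz ¬ gives 1 − 0.05 = 0.95
~~Q: Łukasiewicz ¬ gives 1 − 0.95 = 0.05
(~~Q /\ Q) = min(0.05, 0.05) = 0.05
~Q: Łukasiewicz ¬ gives 1 − 0.05 = 0.95
((~~Q /\ Q) \/ ~Q) = max(0.05, 0.95) = 0.95
(P -> R): min(1, 1 − 0.09 + 0.13) = 1
(Q \/ (P -> R)) = max(0.05, 1) = 1
(Q -> Q): min(1, 1 − 0.05 + 0.05) = 1
~R: Łukasiewicz ¬ gives 1 − 0.13 = 0.87
((Q -> Q) -> ~R): min(1, 1 − 1 + 0.87) = 0.87
(P -> ((Q -> Q) -> ~R)): min(1, 1 − 0.09 + 0.87) = 1
~(P -> ((Q -> Q) -> ~R)): Łukasiewicz ¬ gives 1 − 1 = 0
~Q: Łukasiewicz ¬ gives 1 − 0.05 = 0.95
(~(P -> ((Q -> Q) -> ~R)) -> ~Q): min(1, 1 − 0 + 0.95) = 1
~(~(P -> ((Q -> Q) -> ~R)) -> ~Q): Łukasiewicz ¬ gives 1 − 1 = 0
((Q \/ (P -> R)) -> ~(~(P -> ((Q -> Q) -> ~R)) -> ~Q)): min(1, 1 − 1 + 0) = 0
(((~~Q /\ Q) \/ ~Q) -> ((Q \/ (P -> R)) -> ~(~(P -> ((Q -> Q) -> ~R)) -> ~Q))): min(1, 1 − 0.95 + 0) = 0.05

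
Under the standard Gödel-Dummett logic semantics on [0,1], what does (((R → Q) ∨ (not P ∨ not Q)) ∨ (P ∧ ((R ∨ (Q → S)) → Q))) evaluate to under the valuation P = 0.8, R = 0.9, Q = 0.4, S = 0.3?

0.40

(R → Q): 0.9 > 0.4, so result = 0.4
not P: Gödel ¬ of 0.8 = 0 (operand ≠ 0)
not Q: Gödel ¬ of 0.4 = 0 (operand ≠ 0)
(not P ∨ not Q) = max(0, 0) = 0
((R → Q) ∨ (not P ∨ not Q)) = max(0.4, 0) = 0.4
(Q → S): 0.4 > 0.3, so result = 0.3
(R ∨ (Q → S)) = max(0.9, 0.3) = 0.9
((R ∨ (Q → S)) → Q): 0.9 > 0.4, so result = 0.4
(P ∧ ((R ∨ (Q → S)) → Q)) = min(0.8, 0.4) = 0.4
(((R → Q) ∨ (not P ∨ not Q)) ∨ (P ∧ ((R ∨ (Q → S)) → Q))) = max(0.4, 0.4) = 0.4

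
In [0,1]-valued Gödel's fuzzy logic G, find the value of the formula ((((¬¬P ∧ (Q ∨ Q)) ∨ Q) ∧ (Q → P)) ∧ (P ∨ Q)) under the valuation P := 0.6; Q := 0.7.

0.60

¬P: Gödel ¬ of 0.6 = 0 (operand ≠ 0)
¬¬P: Gödel ¬ of 0 = 1 (operand is 0)
(Q ∨ Q) = max(0.7, 0.7) = 0.7
(¬¬P ∧ (Q ∨ Q)) = min(1, 0.7) = 0.7
((¬¬P ∧ (Q ∨ Q)) ∨ Q) = max(0.7, 0.7) = 0.7
(Q → P): 0.7 > 0.6, so result = 0.6
(((¬¬P ∧ (Q ∨ Q)) ∨ Q) ∧ (Q → P)) = min(0.7, 0.6) = 0.6
(P ∨ Q) = max(0.6, 0.7) = 0.7
((((¬¬P ∧ (Q ∨ Q)) ∨ Q) ∧ (Q → P)) ∧ (P ∨ Q)) = min(0.6, 0.7) = 0.6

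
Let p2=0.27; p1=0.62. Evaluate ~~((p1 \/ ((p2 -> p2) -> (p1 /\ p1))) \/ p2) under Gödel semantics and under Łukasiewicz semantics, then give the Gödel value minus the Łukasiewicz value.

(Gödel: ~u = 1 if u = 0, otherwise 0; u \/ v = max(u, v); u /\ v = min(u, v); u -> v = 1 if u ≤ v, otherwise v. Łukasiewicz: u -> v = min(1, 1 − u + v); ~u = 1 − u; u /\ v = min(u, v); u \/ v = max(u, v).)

Gödel evaluation:
  (p2 -> p2): 0.27 ≤ 0.27, so result = 1
  (p1 /\ p1) = min(0.62, 0.62) = 0.62
  ((p2 -> p2) -> (p1 /\ p1)): 1 > 0.62, so result = 0.62
  (p1 \/ ((p2 -> p2) -> (p1 /\ p1))) = max(0.62, 0.62) = 0.62
  ((p1 \/ ((p2 -> p2) -> (p1 /\ p1))) \/ p2) = max(0.62, 0.27) = 0.62
  ~((p1 \/ ((p2 -> p2) -> (p1 /\ p1))) \/ p2): Gödel ¬ of 0.62 = 0 (operand ≠ 0)
  ~~((p1 \/ ((p2 -> p2) -> (p1 /\ p1))) \/ p2): Gödel ¬ of 0 = 1 (operand is 0)
  Gödel value = 1
Łukasiewicz evaluation:
  (p2 -> p2): min(1, 1 − 0.27 + 0.27) = 1
  (p1 /\ p1) = min(0.62, 0.62) = 0.62
  ((p2 -> p2) -> (p1 /\ p1)): min(1, 1 − 1 + 0.62) = 0.62
  (p1 \/ ((p2 -> p2) -> (p1 /\ p1))) = max(0.62, 0.62) = 0.62
  ((p1 \/ ((p2 -> p2) -> (p1 /\ p1))) \/ p2) = max(0.62, 0.27) = 0.62
  ~((p1 \/ ((p2 -> p2) -> (p1 /\ p1))) \/ p2): Łukasiewicz ¬ gives 1 − 0.62 = 0.38
  ~~((p1 \/ ((p2 -> p2) -> (p1 /\ p1))) \/ p2): Łukasiewicz ¬ gives 1 − 0.38 = 0.62
  Łukasiewicz value = 0.62
Difference: 1 − 0.62 = 0.38

0.38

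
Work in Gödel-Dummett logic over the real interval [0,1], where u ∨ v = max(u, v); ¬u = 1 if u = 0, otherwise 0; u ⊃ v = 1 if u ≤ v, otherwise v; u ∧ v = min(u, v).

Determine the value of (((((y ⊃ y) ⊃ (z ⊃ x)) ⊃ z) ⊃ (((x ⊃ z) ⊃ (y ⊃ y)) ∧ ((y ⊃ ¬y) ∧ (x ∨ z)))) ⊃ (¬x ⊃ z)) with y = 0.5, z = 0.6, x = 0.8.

(y ⊃ y): 0.5 ≤ 0.5, so result = 1
(z ⊃ x): 0.6 ≤ 0.8, so result = 1
((y ⊃ y) ⊃ (z ⊃ x)): 1 ≤ 1, so result = 1
(((y ⊃ y) ⊃ (z ⊃ x)) ⊃ z): 1 > 0.6, so result = 0.6
(x ⊃ z): 0.8 > 0.6, so result = 0.6
(y ⊃ y): 0.5 ≤ 0.5, so result = 1
((x ⊃ z) ⊃ (y ⊃ y)): 0.6 ≤ 1, so result = 1
¬y: Gödel ¬ of 0.5 = 0 (operand ≠ 0)
(y ⊃ ¬y): 0.5 > 0, so result = 0
(x ∨ z) = max(0.8, 0.6) = 0.8
((y ⊃ ¬y) ∧ (x ∨ z)) = min(0, 0.8) = 0
(((x ⊃ z) ⊃ (y ⊃ y)) ∧ ((y ⊃ ¬y) ∧ (x ∨ z))) = min(1, 0) = 0
((((y ⊃ y) ⊃ (z ⊃ x)) ⊃ z) ⊃ (((x ⊃ z) ⊃ (y ⊃ y)) ∧ ((y ⊃ ¬y) ∧ (x ∨ z)))): 0.6 > 0, so result = 0
¬x: Gödel ¬ of 0.8 = 0 (operand ≠ 0)
(¬x ⊃ z): 0 ≤ 0.6, so result = 1
(((((y ⊃ y) ⊃ (z ⊃ x)) ⊃ z) ⊃ (((x ⊃ z) ⊃ (y ⊃ y)) ∧ ((y ⊃ ¬y) ∧ (x ∨ z)))) ⊃ (¬x ⊃ z)): 0 ≤ 1, so result = 1

1.00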